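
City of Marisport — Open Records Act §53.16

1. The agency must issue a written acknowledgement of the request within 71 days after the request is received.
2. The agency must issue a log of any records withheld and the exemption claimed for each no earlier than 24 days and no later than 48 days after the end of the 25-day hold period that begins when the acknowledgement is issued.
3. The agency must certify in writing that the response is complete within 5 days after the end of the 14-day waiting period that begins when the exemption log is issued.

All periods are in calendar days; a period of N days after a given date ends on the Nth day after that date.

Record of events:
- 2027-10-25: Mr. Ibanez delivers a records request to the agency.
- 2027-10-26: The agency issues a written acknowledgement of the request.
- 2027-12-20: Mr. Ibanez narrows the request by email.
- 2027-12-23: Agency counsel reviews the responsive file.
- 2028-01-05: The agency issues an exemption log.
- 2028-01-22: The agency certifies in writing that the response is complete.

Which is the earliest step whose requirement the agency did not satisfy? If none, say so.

None — every step was satisfied

(1) due by 2027-10-25 + 71 days = 2028-01-04; completed 2027-10-26, before the deadline.
(2) the permitted window runs from 2027-11-20 + 24 = 2027-12-14 to 2027-11-20 + 48 = 2028-01-07; 2028-01-05 falls inside that range.
(3) due by 2028-01-19 + 5 days = 2028-01-24; done 2028-01-22 — timely.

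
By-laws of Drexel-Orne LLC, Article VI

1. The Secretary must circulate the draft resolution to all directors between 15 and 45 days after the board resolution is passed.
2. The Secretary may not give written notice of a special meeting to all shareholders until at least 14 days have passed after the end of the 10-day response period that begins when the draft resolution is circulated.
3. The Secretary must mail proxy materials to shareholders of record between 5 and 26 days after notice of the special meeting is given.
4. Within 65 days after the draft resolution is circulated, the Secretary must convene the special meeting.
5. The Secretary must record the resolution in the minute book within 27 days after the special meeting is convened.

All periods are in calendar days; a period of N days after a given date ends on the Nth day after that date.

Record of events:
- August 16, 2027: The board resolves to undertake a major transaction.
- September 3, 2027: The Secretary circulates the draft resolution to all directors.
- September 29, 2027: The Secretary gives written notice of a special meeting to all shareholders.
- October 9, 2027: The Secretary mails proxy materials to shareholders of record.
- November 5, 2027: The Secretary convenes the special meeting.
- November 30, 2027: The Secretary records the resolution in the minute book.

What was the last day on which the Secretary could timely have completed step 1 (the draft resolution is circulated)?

Step 1 runs from August 16, 2027, when the board resolution is passed. The window is 15–45 days after August 16, 2027; it closes on September 30, 2027.

September 30, 2027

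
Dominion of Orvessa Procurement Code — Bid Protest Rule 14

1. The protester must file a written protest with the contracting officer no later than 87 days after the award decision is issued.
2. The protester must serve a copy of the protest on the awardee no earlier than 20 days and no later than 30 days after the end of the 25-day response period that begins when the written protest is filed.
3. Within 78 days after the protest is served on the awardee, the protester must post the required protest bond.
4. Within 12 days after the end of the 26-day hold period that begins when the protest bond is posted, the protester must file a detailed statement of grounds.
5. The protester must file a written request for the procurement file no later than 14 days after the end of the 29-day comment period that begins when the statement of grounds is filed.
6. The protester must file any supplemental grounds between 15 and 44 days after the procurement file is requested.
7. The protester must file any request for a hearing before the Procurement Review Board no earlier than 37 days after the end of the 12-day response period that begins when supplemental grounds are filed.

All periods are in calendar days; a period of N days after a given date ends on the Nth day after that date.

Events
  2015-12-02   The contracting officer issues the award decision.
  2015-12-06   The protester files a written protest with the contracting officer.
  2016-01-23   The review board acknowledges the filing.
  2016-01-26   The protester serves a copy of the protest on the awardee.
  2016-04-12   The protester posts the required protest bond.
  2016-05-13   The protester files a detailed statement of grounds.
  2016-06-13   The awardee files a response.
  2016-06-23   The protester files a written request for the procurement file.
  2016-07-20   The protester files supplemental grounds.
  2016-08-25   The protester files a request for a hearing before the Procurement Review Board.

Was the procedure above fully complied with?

No

(1) due by 2015-12-02 + 87 days = 2016-02-27; done 2015-12-06 — timely.
(2) the permitted window runs from 2015-12-31 + 20 = 2016-01-20 to 2015-12-31 + 30 = 2016-01-30; 2016-01-26 falls inside that range.
(3) due by 2016-01-26 + 78 days = 2016-04-13; 2016-04-12 is within that limit.
(4) due by 2016-05-08 + 12 days = 2016-05-20; completed 2016-05-13, before the deadline.
(5) due by 2016-06-11 + 14 days = 2016-06-25; completed 2016-06-23, before the deadline.
(6) the permitted window runs from 2016-06-23 + 15 = 2016-07-08 to 2016-06-23 + 44 = 2016-08-06; done 2016-07-20 — within the window.
(7) permitted from 2016-08-01 + 37 days = 2016-09-07 onward; done 2016-08-25 — 13 days too early.
That is the first point of non-compliance.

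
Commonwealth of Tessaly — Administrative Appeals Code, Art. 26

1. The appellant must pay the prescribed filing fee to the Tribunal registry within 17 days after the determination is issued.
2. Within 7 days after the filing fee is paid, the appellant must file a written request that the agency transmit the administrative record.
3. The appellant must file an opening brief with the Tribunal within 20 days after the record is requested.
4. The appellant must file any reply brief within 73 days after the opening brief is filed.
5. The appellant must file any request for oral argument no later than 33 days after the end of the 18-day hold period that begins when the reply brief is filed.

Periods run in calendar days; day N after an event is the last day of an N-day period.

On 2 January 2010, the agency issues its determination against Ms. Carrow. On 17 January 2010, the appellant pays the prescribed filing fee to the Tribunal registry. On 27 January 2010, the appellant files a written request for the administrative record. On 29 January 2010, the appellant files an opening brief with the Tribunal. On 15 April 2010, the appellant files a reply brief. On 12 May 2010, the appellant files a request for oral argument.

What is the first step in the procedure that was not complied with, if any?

Step 2

Step 1: 17 days after 2 January 2010 (when the determination is issued) is 19 January 2010; completed 17 January 2010, before the deadline.
Step 2: 7 days after 17 January 2010 (when the filing fee is paid) is 24 January 2010; not done until 27 January 2010, 3 days after the deadline.
The analysis stops there.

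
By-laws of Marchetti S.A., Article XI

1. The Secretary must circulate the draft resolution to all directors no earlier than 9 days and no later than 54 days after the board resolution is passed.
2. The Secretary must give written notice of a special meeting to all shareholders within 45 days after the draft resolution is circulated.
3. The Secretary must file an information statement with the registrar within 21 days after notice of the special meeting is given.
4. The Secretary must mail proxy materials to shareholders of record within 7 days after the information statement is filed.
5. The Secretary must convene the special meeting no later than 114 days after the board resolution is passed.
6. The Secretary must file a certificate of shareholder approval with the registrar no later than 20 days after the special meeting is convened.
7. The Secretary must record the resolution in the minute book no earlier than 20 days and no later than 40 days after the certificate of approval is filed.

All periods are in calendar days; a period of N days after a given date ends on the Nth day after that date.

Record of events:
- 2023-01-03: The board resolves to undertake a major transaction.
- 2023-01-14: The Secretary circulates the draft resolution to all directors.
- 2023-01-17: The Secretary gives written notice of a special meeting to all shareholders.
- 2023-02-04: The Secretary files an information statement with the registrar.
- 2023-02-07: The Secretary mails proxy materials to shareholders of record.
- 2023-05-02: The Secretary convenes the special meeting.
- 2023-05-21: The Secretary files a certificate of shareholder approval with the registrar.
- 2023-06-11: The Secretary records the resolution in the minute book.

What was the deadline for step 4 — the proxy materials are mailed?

2023-02-11

Step 4 runs from 2023-02-04, when the information statement is filed. 7 days after 2023-02-04 is 2023-02-11.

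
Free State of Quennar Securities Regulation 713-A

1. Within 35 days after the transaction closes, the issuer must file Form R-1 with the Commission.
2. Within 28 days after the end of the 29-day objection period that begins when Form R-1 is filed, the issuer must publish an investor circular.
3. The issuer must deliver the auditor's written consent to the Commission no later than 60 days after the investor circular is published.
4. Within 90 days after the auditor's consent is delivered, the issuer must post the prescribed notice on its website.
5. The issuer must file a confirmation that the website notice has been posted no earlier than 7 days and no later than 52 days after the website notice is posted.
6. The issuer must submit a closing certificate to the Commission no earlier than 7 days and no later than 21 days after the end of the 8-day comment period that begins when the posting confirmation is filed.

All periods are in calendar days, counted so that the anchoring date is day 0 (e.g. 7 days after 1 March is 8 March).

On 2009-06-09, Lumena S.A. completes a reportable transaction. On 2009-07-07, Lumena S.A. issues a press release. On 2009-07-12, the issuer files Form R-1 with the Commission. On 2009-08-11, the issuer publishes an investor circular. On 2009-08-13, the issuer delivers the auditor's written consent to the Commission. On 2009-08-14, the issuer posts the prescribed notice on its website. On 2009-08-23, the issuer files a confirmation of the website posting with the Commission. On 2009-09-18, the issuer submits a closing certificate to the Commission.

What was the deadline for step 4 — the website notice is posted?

2009-11-11

Step 4 runs from 2009-08-13, when the auditor's consent is delivered. 90 days after 2009-08-13 is 2009-11-11.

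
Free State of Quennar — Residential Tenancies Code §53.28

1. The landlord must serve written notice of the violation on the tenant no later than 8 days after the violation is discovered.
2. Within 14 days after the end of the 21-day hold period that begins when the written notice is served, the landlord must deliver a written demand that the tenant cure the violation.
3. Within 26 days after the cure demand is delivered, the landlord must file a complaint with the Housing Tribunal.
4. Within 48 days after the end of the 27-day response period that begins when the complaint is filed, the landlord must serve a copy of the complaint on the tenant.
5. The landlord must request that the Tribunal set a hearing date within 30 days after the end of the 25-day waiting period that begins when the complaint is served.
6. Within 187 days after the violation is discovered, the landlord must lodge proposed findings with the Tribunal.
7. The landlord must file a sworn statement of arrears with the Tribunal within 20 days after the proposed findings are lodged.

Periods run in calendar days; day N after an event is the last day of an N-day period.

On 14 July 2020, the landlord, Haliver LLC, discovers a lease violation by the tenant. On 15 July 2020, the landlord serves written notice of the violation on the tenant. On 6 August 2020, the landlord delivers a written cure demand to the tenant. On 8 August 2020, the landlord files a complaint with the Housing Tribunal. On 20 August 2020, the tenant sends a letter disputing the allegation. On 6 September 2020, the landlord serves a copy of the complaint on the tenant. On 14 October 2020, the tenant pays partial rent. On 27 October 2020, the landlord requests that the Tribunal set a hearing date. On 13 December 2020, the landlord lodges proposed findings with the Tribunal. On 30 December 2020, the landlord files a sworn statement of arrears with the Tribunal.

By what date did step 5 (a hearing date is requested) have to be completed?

The complaint is served on 6 September 2020; the 25-day waiting period therefore ends 1 October 2020, and step 5 runs from that date. 30 days after 1 October 2020 is 31 October 2020.

31 October 2020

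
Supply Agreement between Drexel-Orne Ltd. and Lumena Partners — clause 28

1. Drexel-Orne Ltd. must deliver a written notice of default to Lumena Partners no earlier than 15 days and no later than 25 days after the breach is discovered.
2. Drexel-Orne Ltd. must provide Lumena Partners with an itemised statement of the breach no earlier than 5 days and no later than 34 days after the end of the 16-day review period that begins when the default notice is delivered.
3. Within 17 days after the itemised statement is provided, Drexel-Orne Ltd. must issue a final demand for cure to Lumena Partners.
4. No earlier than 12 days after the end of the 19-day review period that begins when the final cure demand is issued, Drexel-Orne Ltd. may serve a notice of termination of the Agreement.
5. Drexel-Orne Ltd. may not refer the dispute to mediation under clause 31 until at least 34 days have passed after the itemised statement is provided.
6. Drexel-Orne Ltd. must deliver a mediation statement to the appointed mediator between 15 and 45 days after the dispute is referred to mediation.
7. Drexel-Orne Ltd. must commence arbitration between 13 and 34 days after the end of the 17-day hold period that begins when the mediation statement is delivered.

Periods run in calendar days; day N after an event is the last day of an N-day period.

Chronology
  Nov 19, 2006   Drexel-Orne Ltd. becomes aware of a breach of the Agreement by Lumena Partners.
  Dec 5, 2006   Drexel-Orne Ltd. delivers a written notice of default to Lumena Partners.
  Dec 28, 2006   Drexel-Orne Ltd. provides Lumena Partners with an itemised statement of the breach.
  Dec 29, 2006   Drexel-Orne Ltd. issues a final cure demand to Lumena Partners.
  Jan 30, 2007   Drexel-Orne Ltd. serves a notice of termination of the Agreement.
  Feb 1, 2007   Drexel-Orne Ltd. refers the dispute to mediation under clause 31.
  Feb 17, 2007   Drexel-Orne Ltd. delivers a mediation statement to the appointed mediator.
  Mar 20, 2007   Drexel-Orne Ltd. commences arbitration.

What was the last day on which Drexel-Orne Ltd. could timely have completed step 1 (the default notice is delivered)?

Step 1 runs from Nov 19, 2006, when the breach is discovered. The window is 15–25 days after Nov 19, 2006; it closes on Dec 14, 2006.

Dec 14, 2006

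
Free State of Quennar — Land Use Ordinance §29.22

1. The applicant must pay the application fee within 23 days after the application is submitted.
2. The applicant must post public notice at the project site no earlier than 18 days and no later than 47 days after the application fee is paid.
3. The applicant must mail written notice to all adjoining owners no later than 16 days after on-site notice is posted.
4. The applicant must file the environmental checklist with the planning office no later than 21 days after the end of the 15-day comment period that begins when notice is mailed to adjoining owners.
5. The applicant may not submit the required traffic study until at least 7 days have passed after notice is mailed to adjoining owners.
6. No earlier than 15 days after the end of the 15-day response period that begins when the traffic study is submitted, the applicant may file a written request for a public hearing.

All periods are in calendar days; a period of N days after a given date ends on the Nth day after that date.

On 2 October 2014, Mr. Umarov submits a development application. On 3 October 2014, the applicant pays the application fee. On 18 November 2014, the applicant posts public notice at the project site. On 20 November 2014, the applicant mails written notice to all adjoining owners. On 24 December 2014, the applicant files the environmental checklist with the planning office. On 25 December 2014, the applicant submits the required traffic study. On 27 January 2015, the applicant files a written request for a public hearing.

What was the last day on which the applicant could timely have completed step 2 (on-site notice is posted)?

19 November 2014

Step 2 runs from 3 October 2014, when the application fee is paid. The window is 18–47 days after 3 October 2014; it closes on 19 November 2014.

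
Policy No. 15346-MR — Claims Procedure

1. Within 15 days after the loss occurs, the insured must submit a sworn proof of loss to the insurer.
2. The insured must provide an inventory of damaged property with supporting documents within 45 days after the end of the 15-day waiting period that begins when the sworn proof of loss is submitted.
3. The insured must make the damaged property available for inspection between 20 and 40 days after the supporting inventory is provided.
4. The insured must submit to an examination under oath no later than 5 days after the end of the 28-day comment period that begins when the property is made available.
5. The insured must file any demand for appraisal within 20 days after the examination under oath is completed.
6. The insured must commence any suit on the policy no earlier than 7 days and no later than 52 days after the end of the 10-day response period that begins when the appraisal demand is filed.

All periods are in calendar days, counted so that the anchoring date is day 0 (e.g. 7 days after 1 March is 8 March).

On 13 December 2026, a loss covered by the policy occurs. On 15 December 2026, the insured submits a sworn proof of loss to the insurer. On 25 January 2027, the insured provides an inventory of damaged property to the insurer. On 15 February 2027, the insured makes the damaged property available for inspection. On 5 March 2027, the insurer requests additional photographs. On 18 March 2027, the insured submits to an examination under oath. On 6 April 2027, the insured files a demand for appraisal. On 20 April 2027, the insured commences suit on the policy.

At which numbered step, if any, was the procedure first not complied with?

Step 6

Step 1: 15 days after 13 December 2026 (when the loss occurs) is 28 December 2026; done 15 December 2026 — timely.
Step 2: 45 days after 30 December 2026 (end of the 15-day waiting period, which began when the sworn proof of loss is submitted on 15 December 2026) is 13 February 2027; completed 25 January 2027, before the deadline.
Step 3: the window is 20–40 days after 25 January 2027 (when the supporting inventory is provided), so 14 February 2027 through 6 March 2027; 15 February 2027 falls inside that range.
Step 4: 5 days after 15 March 2027 (end of the 28-day comment period, which began when the property is made available on 15 February 2027) is 20 March 2027; completed 18 March 2027, before the deadline.
Step 5: 20 days after 18 March 2027 (when the examination under oath is completed) is 7 April 2027; completed 6 April 2027, before the deadline.
Step 6: the window is 7–52 days after 16 April 2027 (end of the 10-day response period, which began when the appraisal demand is filed on 6 April 2027), so 23 April 2027 through 7 June 2027; done 20 April 2027 — 3 days before the window opened.
Later steps need not be reached.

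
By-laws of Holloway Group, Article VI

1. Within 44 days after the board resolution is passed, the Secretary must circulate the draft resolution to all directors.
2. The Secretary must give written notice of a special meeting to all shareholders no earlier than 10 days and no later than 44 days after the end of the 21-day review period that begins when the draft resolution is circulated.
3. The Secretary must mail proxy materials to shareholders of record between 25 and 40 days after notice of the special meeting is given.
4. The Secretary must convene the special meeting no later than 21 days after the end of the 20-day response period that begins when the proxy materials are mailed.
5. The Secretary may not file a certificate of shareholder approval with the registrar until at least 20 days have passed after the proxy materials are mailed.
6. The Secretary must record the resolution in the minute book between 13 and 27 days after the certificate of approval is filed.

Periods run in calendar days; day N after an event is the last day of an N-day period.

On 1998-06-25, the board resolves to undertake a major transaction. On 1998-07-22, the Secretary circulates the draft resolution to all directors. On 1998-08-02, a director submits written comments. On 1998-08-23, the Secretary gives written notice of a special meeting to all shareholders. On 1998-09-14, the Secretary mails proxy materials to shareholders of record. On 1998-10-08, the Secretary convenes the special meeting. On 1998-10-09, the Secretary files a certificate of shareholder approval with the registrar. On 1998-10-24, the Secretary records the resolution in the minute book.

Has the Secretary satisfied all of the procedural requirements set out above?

No

Step 1: 44 days after 1998-06-25 (when the board resolution is passed) is 1998-08-08; 1998-07-22 is within that limit.
Step 2: the window is 10–44 days after 1998-08-12 (end of the 21-day review period, which began when the draft resolution is circulated on 1998-07-22), so 1998-08-22 through 1998-09-25; 1998-08-23 falls inside that range.
Step 3: the window is 25–40 days after 1998-08-23 (when notice of the special meeting is given), so 1998-09-17 through 1998-10-02; 1998-09-14 is 3 days too early.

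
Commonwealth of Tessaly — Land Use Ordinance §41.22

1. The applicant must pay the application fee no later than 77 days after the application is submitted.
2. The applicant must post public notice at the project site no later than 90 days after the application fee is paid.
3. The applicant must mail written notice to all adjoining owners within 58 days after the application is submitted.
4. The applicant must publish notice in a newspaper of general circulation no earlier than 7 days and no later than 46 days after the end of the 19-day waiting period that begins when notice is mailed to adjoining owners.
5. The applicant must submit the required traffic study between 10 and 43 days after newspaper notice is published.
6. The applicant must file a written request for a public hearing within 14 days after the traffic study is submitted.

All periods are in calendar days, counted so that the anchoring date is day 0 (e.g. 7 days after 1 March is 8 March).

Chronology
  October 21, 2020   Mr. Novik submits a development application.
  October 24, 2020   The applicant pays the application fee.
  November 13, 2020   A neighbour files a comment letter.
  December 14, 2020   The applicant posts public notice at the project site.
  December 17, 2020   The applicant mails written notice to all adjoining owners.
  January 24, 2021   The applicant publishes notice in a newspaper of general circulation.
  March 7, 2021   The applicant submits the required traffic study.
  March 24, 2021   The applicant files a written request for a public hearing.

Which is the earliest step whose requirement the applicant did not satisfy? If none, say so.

(1) due by October 21, 2020 + 77 days = January 6, 2021; done October 24, 2020 — timely.
(2) due by October 24, 2020 + 90 days = January 22, 2021; done December 14, 2020 — timely.
(3) due by October 21, 2020 + 58 days = December 18, 2020; completed December 17, 2020, before the deadline.
(4) the permitted window runs from January 5, 2021 + 7 = January 12, 2021 to January 5, 2021 + 46 = February 20, 2021; done January 24, 2021, which is between those dates.
(5) the permitted window runs from January 24, 2021 + 10 = February 3, 2021 to January 24, 2021 + 43 = March 8, 2021; done March 7, 2021 — within the window.
(6) due by March 7, 2021 + 14 days = March 21, 2021; March 24, 2021 misses that deadline by 3 days.
No need to go further; step 6 was not satisfied.

Step 6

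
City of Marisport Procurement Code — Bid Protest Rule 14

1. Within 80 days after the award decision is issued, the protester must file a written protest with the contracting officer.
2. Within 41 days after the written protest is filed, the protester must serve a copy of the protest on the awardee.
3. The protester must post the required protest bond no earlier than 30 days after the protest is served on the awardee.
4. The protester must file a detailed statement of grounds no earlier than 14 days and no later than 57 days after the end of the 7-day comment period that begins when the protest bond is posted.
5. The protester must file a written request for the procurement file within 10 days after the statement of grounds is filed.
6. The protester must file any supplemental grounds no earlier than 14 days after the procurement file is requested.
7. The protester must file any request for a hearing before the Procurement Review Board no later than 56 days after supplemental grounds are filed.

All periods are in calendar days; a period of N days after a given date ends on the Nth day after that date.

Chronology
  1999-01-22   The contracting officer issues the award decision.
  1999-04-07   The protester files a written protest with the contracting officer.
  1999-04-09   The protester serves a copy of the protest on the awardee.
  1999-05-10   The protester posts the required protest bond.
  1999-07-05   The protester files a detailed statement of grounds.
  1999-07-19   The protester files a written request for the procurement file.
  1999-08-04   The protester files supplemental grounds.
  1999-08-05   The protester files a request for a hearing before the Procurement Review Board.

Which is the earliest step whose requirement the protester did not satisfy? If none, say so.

Step 5

Step 1 — counting 80 days from 1999-01-22 (when the award decision is issued) gives a deadline of 1999-04-12; done 1999-04-07 — timely.
Step 2 — counting 41 days from 1999-04-07 (when the written protest is filed) gives a deadline of 1999-05-18; done 1999-04-09 — timely.
Step 3 — must wait 30 days from 1999-04-09 (when the protest is served on the awardee), so not before 1999-05-09; done 1999-05-10 — permitted.
Step 4 — 14 and 57 days from 1999-05-17 (end of the 7-day comment period, which began when the protest bond is posted on 1999-05-10) are 1999-05-31 and 1999-07-13 respectively; 1999-07-05 falls inside that range.
Step 5 — counting 10 days from 1999-07-05 (when the statement of grounds is filed) gives a deadline of 1999-07-15; done 1999-07-19 — 4 days late.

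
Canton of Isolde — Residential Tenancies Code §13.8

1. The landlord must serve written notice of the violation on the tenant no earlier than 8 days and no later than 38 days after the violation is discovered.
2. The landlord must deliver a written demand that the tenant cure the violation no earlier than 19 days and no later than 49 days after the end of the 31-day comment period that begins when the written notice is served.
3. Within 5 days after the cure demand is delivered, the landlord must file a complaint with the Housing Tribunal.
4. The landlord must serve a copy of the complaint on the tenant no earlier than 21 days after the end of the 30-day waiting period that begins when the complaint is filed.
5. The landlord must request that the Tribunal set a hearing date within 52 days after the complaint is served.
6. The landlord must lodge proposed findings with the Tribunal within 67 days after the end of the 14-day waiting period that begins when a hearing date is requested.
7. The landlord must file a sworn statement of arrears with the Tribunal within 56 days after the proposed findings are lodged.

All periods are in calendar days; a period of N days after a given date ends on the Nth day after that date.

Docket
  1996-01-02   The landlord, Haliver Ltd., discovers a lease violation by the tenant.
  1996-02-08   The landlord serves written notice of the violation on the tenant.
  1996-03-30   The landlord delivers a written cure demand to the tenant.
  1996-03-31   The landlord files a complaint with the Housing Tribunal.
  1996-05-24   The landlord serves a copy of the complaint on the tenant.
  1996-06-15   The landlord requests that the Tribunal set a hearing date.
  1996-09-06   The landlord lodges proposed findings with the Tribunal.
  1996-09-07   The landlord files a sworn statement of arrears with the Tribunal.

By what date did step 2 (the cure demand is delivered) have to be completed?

The written notice is served on 1996-02-08; the 31-day comment period therefore ends 1996-03-10, and step 2 runs from that date. The window is 19–49 days after 1996-03-10; it closes on 1996-04-28.

1996-04-28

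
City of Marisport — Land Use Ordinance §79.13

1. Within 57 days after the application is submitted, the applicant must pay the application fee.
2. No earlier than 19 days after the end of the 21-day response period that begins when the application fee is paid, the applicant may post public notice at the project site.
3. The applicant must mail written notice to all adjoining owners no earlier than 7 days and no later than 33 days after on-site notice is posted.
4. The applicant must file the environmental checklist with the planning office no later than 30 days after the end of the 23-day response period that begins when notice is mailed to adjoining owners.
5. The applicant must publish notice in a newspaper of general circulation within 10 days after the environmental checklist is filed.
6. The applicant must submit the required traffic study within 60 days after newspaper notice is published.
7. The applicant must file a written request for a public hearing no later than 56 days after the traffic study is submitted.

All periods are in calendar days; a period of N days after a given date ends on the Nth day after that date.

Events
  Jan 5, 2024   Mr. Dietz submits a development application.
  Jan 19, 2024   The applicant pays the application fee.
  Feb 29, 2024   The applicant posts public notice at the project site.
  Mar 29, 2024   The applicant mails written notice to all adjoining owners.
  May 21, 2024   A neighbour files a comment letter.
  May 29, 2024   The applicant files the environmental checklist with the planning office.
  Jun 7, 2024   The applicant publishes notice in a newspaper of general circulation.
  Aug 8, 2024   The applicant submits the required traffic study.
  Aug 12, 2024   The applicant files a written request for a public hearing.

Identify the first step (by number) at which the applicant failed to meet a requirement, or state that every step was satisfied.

Step 4

Step 1 — counting 57 days from Jan 5, 2024 (when the application is submitted) gives a deadline of Mar 2, 2024; completed Jan 19, 2024, before the deadline.
Step 2 — must wait 19 days from Feb 9, 2024 (end of the 21-day response period, which began when the application fee is paid on Jan 19, 2024), so not before Feb 28, 2024; done Feb 29, 2024 — permitted.
Step 3 — 7 and 33 days from Feb 29, 2024 (when on-site notice is posted) are Mar 7, 2024 and Apr 2, 2024 respectively; Mar 29, 2024 falls inside that range.
Step 4 — counting 30 days from Apr 21, 2024 (end of the 23-day response period, which began when notice is mailed to adjoining owners on Mar 29, 2024) gives a deadline of May 21, 2024; done May 29, 2024 — 8 days late.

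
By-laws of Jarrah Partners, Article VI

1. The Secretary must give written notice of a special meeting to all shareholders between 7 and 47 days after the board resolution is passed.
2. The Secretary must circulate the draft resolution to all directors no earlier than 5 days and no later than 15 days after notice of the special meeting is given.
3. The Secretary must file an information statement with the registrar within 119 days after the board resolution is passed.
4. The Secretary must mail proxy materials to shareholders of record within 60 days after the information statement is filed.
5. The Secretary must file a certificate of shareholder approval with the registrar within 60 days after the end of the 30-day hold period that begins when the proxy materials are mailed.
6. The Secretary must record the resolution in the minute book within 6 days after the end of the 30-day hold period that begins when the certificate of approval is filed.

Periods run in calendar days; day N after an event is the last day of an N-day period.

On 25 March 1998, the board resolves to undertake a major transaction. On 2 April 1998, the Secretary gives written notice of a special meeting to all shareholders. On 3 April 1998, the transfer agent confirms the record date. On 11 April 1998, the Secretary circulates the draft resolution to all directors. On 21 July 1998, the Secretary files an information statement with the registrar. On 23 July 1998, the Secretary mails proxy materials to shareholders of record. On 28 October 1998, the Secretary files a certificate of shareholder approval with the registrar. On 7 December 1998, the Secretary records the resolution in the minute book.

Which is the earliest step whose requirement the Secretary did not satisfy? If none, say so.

(1) the permitted window runs from 25 March 1998 + 7 = 1 April 1998 to 25 March 1998 + 47 = 11 May 1998; done 2 April 1998, which is between those dates.
(2) the permitted window runs from 2 April 1998 + 5 = 7 April 1998 to 2 April 1998 + 15 = 17 April 1998; done 11 April 1998, which is between those dates.
(3) due by 25 March 1998 + 119 days = 22 July 1998; 21 July 1998 is within that limit.
(4) due by 21 July 1998 + 60 days = 19 September 1998; completed 23 July 1998, before the deadline.
(5) due by 22 August 1998 + 60 days = 21 October 1998; done 28 October 1998 — 7 days late.
Later steps need not be reached.

Step 5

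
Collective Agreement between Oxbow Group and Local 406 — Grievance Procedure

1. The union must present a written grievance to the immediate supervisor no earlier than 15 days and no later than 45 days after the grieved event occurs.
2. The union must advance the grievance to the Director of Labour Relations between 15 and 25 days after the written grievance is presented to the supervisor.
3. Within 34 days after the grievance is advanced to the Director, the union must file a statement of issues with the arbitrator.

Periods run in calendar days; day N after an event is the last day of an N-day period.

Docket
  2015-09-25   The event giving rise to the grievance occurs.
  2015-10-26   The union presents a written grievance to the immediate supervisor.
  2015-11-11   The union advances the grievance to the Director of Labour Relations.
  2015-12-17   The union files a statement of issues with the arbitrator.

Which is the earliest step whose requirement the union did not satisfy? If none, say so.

Step 3

Step 1: the window is 15–45 days after 2015-09-25 (when the grieved event occurs), so 2015-10-10 through 2015-11-09; done 2015-10-26, which is between those dates.
Step 2: the window is 15–25 days after 2015-10-26 (when the written grievance is presented to the supervisor), so 2015-11-10 through 2015-11-20; done 2015-11-11, which is between those dates.
Step 3: 34 days after 2015-11-11 (when the grievance is advanced to the Director) is 2015-12-15; not done until 2015-12-17, 2 days after the deadline.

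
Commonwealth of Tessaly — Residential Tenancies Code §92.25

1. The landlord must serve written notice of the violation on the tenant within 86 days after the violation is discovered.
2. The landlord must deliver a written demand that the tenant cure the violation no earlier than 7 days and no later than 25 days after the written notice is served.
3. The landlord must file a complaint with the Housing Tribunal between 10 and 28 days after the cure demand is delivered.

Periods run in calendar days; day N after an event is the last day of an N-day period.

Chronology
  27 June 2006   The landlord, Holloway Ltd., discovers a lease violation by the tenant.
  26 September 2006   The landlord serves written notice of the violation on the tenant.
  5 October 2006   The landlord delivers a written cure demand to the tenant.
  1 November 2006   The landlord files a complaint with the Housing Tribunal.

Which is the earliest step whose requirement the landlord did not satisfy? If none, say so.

(1) due by 27 June 2006 + 86 days = 21 September 2006; done 26 September 2006 — 5 days late.

Step 1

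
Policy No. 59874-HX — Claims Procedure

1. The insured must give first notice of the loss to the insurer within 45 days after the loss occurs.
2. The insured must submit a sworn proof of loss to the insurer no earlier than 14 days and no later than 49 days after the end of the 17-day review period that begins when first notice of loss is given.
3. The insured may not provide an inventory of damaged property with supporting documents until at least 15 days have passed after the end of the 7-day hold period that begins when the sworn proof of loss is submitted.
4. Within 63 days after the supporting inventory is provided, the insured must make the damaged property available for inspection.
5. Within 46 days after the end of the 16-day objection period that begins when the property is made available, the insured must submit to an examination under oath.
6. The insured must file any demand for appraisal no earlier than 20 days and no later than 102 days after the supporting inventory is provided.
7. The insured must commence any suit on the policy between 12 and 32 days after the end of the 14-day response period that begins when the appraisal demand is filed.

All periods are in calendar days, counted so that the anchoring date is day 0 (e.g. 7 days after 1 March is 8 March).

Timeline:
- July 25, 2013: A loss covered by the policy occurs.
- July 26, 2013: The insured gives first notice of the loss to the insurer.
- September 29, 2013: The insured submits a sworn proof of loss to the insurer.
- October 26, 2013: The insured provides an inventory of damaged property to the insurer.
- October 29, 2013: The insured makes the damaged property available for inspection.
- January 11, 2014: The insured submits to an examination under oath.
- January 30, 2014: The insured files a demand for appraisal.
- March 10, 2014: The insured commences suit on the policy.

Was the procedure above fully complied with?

No

(1) due by July 25, 2013 + 45 days = September 8, 2013; done July 26, 2013 — timely.
(2) the permitted window runs from August 12, 2013 + 14 = August 26, 2013 to August 12, 2013 + 49 = September 30, 2013; done September 29, 2013 — within the window.
(3) permitted from October 6, 2013 + 15 days = October 21, 2013 onward; done October 26, 2013, after the minimum wait.
(4) due by October 26, 2013 + 63 days = December 28, 2013; completed October 29, 2013, before the deadline.
(5) due by November 14, 2013 + 46 days = December 30, 2013; done January 11, 2014 — 12 days late.
The analysis stops there.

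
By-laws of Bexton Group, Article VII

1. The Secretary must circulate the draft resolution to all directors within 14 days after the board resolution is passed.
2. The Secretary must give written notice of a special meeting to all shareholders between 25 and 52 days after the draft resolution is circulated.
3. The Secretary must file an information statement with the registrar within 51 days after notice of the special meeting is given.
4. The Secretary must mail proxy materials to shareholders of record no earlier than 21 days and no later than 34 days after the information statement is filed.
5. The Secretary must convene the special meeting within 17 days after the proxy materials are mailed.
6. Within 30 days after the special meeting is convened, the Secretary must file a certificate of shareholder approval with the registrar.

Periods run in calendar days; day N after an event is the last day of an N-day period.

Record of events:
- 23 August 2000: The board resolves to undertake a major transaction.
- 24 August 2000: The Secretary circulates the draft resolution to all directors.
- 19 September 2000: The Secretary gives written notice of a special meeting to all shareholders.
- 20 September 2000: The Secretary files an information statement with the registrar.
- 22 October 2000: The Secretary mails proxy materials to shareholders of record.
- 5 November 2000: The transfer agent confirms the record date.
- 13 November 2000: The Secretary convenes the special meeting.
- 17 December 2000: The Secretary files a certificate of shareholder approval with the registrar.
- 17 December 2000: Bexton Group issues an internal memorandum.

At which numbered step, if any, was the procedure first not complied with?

Step 1: 14 days after 23 August 2000 (when the board resolution is passed) is 6 September 2000; done 24 August 2000 — timely.
Step 2: the window is 25–52 days after 24 August 2000 (when the draft resolution is circulated), so 18 September 2000 through 15 October 2000; 19 September 2000 falls inside that range.
Step 3: 51 days after 19 September 2000 (when notice of the special meeting is given) is 9 November 2000; completed 20 September 2000, before the deadline.
Step 4: the window is 21–34 days after 20 September 2000 (when the information statement is filed), so 11 October 2000 through 24 October 2000; 22 October 2000 falls inside that range.
Step 5: 17 days after 22 October 2000 (when the proxy materials are mailed) is 8 November 2000; done 13 November 2000 — 5 days late.

Step 5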